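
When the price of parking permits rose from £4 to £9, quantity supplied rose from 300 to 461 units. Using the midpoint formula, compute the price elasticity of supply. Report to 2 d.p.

ΔQ = 461 − 300 = 161; ΔP = 9 − 4 = 5.
Midpoints: P̄ = 6.50, Q̄ = 380.5.
ε_s = (ΔQ/ΔP)(P̄/Q̄) = (161/5)(6.50/380.5).

0.55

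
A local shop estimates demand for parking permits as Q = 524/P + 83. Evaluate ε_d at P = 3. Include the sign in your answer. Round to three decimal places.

-0.678

At P = 3, Q = 257.667.
dQ/dP = −524/P² = -58.222.
ε = (dQ/dP)(P/Q) = (-58.222)(3/257.667).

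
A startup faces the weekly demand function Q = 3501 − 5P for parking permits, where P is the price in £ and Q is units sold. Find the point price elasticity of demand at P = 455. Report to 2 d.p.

At P = 455, Q = 1226.
dQ/dP = −5.
ε = (dQ/dP)(P/Q) = (-5)(455/1226).

-1.86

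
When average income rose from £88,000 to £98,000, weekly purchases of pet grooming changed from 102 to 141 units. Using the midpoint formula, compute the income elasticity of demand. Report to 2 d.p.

ΔQ = 39, ΔI = 10000. Midpoints: Ī = 93,000, Q̄ = 121.5.
ε_I = (ΔQ/ΔI)(Ī/Q̄) = (39/10000)(93000/121.5).

2.99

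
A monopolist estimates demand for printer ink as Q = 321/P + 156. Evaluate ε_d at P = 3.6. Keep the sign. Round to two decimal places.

At P = 3.6, Q = 245.167.
dQ/dP = −321/P² = -24.769.
ε = (dQ/dP)(P/Q) = (-24.769)(3.6/245.167).
|ε| < 1, so demand is inelastic at this price.

-0.36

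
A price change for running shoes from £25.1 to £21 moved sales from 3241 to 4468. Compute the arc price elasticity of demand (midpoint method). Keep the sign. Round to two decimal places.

ΔQ = 4468 − 3241 = 1227; ΔP = 21 − 25.1 = -4.1.
Midpoints: P̄ = 23.05, Q̄ = 3854.5.
ε = (ΔQ/ΔP)(P̄/Q̄) = (1227/-4.1)(23.05/3854.5).

-1.79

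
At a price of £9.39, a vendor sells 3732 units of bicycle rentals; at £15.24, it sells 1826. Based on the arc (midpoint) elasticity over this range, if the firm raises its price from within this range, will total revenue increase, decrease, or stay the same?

decrease

Arc ε = (-1906/5.85)(12.32/2779.0) ≈ -1.444.
|ε| = 1.44 > 1, so demand is elastic. A price rise therefore reduces total revenue.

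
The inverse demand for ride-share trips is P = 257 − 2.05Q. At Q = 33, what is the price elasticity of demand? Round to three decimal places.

At Q = 33, P = 257 − 2.05(33) = 189.35.
dP/dQ = −2.05, so dQ/dP = 1/(−2.05) = -0.488.
ε = (dQ/dP)(P/Q) = (-0.488)(189.35/33).

-2.799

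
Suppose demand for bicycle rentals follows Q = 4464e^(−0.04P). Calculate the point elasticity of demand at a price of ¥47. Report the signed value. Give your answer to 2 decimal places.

At P = 47, Q = 681.162.
dQ/dP = −0.04·4464e^(−0.04P) = −0.04Q = -27.246.
ε = (dQ/dP)(P/Q) = (-27.246)(47/681.162).
|ε| > 1, so demand is elastic at this price.

-1.88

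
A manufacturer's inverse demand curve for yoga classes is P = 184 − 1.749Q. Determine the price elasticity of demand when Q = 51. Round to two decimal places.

-1.06

At Q = 51, P = 184 − 1.749(51) = 94.80.
dP/dQ = −1.749, so dQ/dP = 1/(−1.749) = -0.572.
ε = (dQ/dP)(P/Q) = (-0.572)(94.80/51).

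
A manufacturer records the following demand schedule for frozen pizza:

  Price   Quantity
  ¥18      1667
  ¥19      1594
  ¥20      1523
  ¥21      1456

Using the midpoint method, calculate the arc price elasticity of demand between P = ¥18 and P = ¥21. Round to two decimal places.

-0.88

At P = 18, Q = 1667; at P = 21, Q = 1456.
ΔQ = -211, ΔP = 3. Midpoints: P̄ = 19.50, Q̄ = 1561.5.
ε = (ΔQ/ΔP)(P̄/Q̄) = (-211/3)(19.50/1561.5).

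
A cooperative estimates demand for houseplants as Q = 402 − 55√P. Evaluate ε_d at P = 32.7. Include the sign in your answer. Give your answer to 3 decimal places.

-1.797

At P = 32.7, Q = 87.488.
dQ/dP = −55/(2√P) = -4.809.
ε = (dQ/dP)(P/Q) = (-4.809)(32.7/87.488).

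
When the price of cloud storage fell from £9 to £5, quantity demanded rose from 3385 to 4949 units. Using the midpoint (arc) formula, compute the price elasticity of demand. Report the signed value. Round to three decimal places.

ΔQ = 4949 − 3385 = 1564; ΔP = 5 − 9 = -4.
Midpoints: P̄ = 7.00, Q̄ = 4167.0.
ε = (ΔQ/ΔP)(P̄/Q̄) = (1564/-4)(7.00/4167.0).

-0.657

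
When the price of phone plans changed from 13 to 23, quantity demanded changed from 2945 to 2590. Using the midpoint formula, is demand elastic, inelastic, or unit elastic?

inelastic

Arc ε ≈ -0.231.
|ε| = 0.23 < 1.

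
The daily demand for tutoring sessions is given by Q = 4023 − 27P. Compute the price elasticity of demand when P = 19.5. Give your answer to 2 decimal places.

At P = 19.5, Q = 3496.500.
dQ/dP = −27.
ε = (dQ/dP)(P/Q) = (-27)(19.5/3496.500).

-0.15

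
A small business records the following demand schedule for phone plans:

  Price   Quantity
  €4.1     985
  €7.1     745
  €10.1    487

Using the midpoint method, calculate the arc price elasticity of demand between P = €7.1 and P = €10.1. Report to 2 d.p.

-1.20

At P = 7.1, Q = 745; at P = 10.1, Q = 487.
ΔQ = -258, ΔP = 3.0. Midpoints: P̄ = 8.60, Q̄ = 616.0.
ε = (ΔQ/ΔP)(P̄/Q̄) = (-258/3.0)(8.60/616.0).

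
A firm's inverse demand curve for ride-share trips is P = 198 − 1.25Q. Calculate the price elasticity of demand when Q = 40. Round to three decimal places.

At Q = 40, P = 198 − 1.25(40) = 148.00.
dP/dQ = −1.25, so dQ/dP = 1/(−1.25) = -0.800.
ε = (dQ/dP)(P/Q) = (-0.800)(148.00/40).

-2.960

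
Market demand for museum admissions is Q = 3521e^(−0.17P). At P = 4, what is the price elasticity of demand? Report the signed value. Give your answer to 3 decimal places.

-0.680

At P = 4, Q = 1783.798.
dQ/dP = −0.17·3521e^(−0.17P) = −0.17Q = -303.246.
ε = (dQ/dP)(P/Q) = (-303.246)(4/1783.798).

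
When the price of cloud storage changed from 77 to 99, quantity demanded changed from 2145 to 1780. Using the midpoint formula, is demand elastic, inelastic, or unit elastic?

Arc ε ≈ -0.744.
|ε| = 0.74 < 1.

inelastic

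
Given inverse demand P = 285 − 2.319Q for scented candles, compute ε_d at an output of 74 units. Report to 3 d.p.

-0.661

At Q = 74, P = 285 − 2.319(74) = 113.39.
dP/dQ = −2.319, so dQ/dP = 1/(−2.319) = -0.431.
ε = (dQ/dP)(P/Q) = (-0.431)(113.39/74).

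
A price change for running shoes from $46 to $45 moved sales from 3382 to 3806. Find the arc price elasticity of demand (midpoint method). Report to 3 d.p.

-5.368

ΔQ = 3806 − 3382 = 424; ΔP = 45 − 46 = -1.
Midpoints: P̄ = 45.50, Q̄ = 3594.0.
ε = (ΔQ/ΔP)(P̄/Q̄) = (424/-1)(45.50/3594.0).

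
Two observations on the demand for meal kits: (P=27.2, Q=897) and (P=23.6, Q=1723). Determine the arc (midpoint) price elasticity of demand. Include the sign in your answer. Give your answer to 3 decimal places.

ΔQ = 1723 − 897 = 826; ΔP = 23.6 − 27.2 = -3.6.
Midpoints: P̄ = 25.40, Q̄ = 1310.0.
ε = (ΔQ/ΔP)(P̄/Q̄) = (826/-3.6)(25.40/1310.0).

-4.449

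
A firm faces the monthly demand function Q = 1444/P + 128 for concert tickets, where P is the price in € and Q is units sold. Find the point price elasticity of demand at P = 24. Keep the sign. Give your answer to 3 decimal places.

-0.320

At P = 24, Q = 188.167.
dQ/dP = −1444/P² = -2.507.
ε = (dQ/dP)(P/Q) = (-2.507)(24/188.167).
|ε| < 1, so demand is inelastic at this price.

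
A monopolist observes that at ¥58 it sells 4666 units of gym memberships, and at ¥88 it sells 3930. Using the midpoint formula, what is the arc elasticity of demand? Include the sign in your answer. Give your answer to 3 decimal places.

-0.417

ΔQ = 3930 − 4666 = -736; ΔP = 88 − 58 = 30.
Midpoints: P̄ = 73.00, Q̄ = 4298.0.
ε = (ΔQ/ΔP)(P̄/Q̄) = (-736/30)(73.00/4298.0).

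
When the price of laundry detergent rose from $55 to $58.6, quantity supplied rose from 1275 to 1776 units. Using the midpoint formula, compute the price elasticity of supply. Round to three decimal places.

5.182

ΔQ = 1776 − 1275 = 501; ΔP = 58.6 − 55 = 3.6.
Midpoints: P̄ = 56.80, Q̄ = 1525.5.
ε_s = (ΔQ/ΔP)(P̄/Q̄) = (501/3.6)(56.80/1525.5).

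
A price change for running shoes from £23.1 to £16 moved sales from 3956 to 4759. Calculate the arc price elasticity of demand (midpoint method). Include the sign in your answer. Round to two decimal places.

-0.51

ΔQ = 4759 − 3956 = 803; ΔP = 16 − 23.1 = -7.1.
Midpoints: P̄ = 19.55, Q̄ = 4357.5.
ε = (ΔQ/ΔP)(P̄/Q̄) = (803/-7.1)(19.55/4357.5).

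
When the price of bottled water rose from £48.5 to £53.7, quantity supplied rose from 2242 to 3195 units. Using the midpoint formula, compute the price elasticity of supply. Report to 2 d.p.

ΔQ = 3195 − 2242 = 953; ΔP = 53.7 − 48.5 = 5.2.
Midpoints: P̄ = 51.10, Q̄ = 2718.5.
ε_s = (ΔQ/ΔP)(P̄/Q̄) = (953/5.2)(51.10/2718.5).

3.44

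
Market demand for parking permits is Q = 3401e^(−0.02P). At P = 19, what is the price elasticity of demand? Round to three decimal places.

At P = 19, Q = 2325.813.
dQ/dP = −0.02·3401e^(−0.02P) = −0.02Q = -46.516.
ε = (dQ/dP)(P/Q) = (-46.516)(19/2325.813).

-0.380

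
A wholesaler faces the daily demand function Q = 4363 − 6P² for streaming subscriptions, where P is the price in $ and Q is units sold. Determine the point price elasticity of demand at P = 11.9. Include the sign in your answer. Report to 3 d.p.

-0.484

At P = 11.9, Q = 3513.340.
dQ/dP = −12P = -142.800.
ε = (dQ/dP)(P/Q) = (-142.800)(11.9/3513.340).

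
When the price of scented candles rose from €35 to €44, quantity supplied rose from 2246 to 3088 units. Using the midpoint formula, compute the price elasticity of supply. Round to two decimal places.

ΔQ = 3088 − 2246 = 842; ΔP = 44 − 35 = 9.
Midpoints: P̄ = 39.50, Q̄ = 2667.0.
ε_s = (ΔQ/ΔP)(P̄/Q̄) = (842/9)(39.50/2667.0).

1.39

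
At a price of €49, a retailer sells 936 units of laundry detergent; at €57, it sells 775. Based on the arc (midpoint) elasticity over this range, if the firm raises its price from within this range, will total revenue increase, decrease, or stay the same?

decrease

Arc ε = (-161/8)(53.00/855.5) ≈ -1.247.
|ε| = 1.25 > 1, so demand is elastic. A price rise therefore reduces total revenue.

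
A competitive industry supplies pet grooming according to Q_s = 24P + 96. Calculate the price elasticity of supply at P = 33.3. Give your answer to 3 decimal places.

At P = 33.3, Q_s = 895.20.
dQ_s/dP = 24.
ε_s = (dQ_s/dP)(P/Q_s) = (24)(33.3/895.20).

0.893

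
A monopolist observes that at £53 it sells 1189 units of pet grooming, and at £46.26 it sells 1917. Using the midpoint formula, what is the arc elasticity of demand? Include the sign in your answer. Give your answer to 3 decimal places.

ΔQ = 1917 − 1189 = 728; ΔP = 46.26 − 53 = -6.74.
Midpoints: P̄ = 49.63, Q̄ = 1553.0.
ε = (ΔQ/ΔP)(P̄/Q̄) = (728/-6.74)(49.63/1553.0).

-3.452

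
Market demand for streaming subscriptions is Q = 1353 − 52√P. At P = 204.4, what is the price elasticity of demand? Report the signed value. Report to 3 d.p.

At P = 204.4, Q = 609.564.
dQ/dP = −52/(2√P) = -1.819.
ε = (dQ/dP)(P/Q) = (-1.819)(204.4/609.564).

-0.610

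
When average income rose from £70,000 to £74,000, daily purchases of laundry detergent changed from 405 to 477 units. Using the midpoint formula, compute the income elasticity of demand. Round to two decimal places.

2.94

ΔQ = 72, ΔI = 4000. Midpoints: Ī = 72,000, Q̄ = 441.0.
ε_I = (ΔQ/ΔI)(Ī/Q̄) = (72/4000)(72000/441.0).
ε_I > 0, so the good is normal.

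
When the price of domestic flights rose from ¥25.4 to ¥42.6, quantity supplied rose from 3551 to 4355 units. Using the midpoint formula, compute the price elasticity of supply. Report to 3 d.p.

0.402

ΔQ = 4355 − 3551 = 804; ΔP = 42.6 − 25.4 = 17.2.
Midpoints: P̄ = 34.00, Q̄ = 3953.0.
ε_s = (ΔQ/ΔP)(P̄/Q̄) = (804/17.2)(34.00/3953.0).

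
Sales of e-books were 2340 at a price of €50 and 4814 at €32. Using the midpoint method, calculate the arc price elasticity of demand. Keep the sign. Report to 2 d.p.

ΔQ = 4814 − 2340 = 2474; ΔP = 32 − 50 = -18.
Midpoints: P̄ = 41.00, Q̄ = 3577.0.
ε = (ΔQ/ΔP)(P̄/Q̄) = (2474/-18)(41.00/3577.0).

-1.58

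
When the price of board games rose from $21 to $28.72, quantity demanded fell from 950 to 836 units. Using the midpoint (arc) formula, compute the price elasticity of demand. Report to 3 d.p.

-0.411

ΔQ = 836 − 950 = -114; ΔP = 28.72 − 21 = 7.72.
Midpoints: P̄ = 24.86, Q̄ = 893.0.
ε = (ΔQ/ΔP)(P̄/Q̄) = (-114/7.72)(24.86/893.0).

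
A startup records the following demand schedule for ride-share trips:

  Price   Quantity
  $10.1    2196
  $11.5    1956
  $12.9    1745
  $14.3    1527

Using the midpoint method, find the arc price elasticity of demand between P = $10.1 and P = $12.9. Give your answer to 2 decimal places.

-0.94

At P = 10.1, Q = 2196; at P = 12.9, Q = 1745.
ΔQ = -451, ΔP = 2.8. Midpoints: P̄ = 11.50, Q̄ = 1970.5.
ε = (ΔQ/ΔP)(P̄/Q̄) = (-451/2.8)(11.50/1970.5).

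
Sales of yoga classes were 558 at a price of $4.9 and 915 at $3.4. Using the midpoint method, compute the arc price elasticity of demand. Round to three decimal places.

ΔQ = 915 − 558 = 357; ΔP = 3.4 − 4.9 = -1.5.
Midpoints: P̄ = 4.15, Q̄ = 736.5.
ε = (ΔQ/ΔP)(P̄/Q̄) = (357/-1.5)(4.15/736.5).

-1.341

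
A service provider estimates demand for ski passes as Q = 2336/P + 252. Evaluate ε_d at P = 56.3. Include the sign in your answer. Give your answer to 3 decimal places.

At P = 56.3, Q = 293.492.
dQ/dP = −2336/P² = -0.737.
ε = (dQ/dP)(P/Q) = (-0.737)(56.3/293.492).
|ε| < 1, so demand is inelastic at this price.

-0.141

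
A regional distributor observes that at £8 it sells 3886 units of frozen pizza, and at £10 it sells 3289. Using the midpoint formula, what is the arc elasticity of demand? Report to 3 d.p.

-0.749

ΔQ = 3289 − 3886 = -597; ΔP = 10 − 8 = 2.
Midpoints: P̄ = 9.00, Q̄ = 3587.5.
ε = (ΔQ/ΔP)(P̄/Q̄) = (-597/2)(9.00/3587.5).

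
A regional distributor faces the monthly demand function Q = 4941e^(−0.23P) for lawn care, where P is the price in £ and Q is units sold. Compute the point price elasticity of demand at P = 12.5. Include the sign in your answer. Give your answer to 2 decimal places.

At P = 12.5, Q = 278.752.
dQ/dP = −0.23·4941e^(−0.23P) = −0.23Q = -64.113.
ε = (dQ/dP)(P/Q) = (-64.113)(12.5/278.752).

-2.88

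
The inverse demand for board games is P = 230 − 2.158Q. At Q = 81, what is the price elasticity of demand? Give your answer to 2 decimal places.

At Q = 81, P = 230 − 2.158(81) = 55.20.
dP/dQ = −2.158, so dQ/dP = 1/(−2.158) = -0.463.
ε = (dQ/dP)(P/Q) = (-0.463)(55.20/81).

-0.32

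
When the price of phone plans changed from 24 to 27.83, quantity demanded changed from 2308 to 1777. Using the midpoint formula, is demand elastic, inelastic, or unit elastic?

Arc ε ≈ -1.759.
|ε| = 1.76 > 1.

elastic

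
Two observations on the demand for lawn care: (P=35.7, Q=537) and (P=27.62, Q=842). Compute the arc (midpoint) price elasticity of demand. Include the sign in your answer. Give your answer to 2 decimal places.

-1.73

ΔQ = 842 − 537 = 305; ΔP = 27.62 − 35.7 = -8.08.
Midpoints: P̄ = 31.66, Q̄ = 689.5.
ε = (ΔQ/ΔP)(P̄/Q̄) = (305/-8.08)(31.66/689.5).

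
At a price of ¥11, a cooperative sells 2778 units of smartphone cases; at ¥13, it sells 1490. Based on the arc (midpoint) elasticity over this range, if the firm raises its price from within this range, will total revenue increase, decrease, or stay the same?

decrease

Arc ε = (-1288/2)(12.00/2134.0) ≈ -3.621.
|ε| = 3.62 > 1, so demand is elastic. A price rise therefore reduces total revenue.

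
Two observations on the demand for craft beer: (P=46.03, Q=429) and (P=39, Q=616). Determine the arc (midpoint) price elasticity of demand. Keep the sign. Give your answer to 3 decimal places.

-2.164

ΔQ = 616 − 429 = 187; ΔP = 39 − 46.03 = -7.03.
Midpoints: P̄ = 42.52, Q̄ = 522.5.
ε = (ΔQ/ΔP)(P̄/Q̄) = (187/-7.03)(42.52/522.5).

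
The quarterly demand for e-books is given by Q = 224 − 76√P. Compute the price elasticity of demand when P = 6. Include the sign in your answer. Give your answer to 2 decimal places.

At P = 6, Q = 37.839.
dQ/dP = −76/(2√P) = -15.513.
ε = (dQ/dP)(P/Q) = (-15.513)(6/37.839).

-2.46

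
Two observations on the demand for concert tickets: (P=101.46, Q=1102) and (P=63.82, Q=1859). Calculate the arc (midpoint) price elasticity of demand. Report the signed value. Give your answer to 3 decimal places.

-1.123

ΔQ = 1859 − 1102 = 757; ΔP = 63.82 − 101.46 = -37.64.
Midpoints: P̄ = 82.64, Q̄ = 1480.5.
ε = (ΔQ/ΔP)(P̄/Q̄) = (757/-37.64)(82.64/1480.5).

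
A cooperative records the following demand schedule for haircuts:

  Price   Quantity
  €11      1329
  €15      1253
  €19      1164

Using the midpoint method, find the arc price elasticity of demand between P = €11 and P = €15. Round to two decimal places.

-0.19

At P = 11, Q = 1329; at P = 15, Q = 1253.
ΔQ = -76, ΔP = 4. Midpoints: P̄ = 13.00, Q̄ = 1291.0.
ε = (ΔQ/ΔP)(P̄/Q̄) = (-76/4)(13.00/1291.0).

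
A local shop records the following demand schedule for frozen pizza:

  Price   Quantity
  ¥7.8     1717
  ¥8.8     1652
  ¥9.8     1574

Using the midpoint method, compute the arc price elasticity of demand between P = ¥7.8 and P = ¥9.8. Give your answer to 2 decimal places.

At P = 7.8, Q = 1717; at P = 9.8, Q = 1574.
ΔQ = -143, ΔP = 2.0. Midpoints: P̄ = 8.80, Q̄ = 1645.5.
ε = (ΔQ/ΔP)(P̄/Q̄) = (-143/2.0)(8.80/1645.5).

-0.38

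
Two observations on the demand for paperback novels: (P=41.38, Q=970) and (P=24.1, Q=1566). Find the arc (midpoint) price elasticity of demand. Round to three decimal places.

-0.891

ΔQ = 1566 − 970 = 596; ΔP = 24.1 − 41.38 = -17.28.
Midpoints: P̄ = 32.74, Q̄ = 1268.0.
ε = (ΔQ/ΔP)(P̄/Q̄) = (596/-17.28)(32.74/1268.0).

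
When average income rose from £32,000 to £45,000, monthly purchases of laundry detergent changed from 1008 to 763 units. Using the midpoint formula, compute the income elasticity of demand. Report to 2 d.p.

-0.82

ΔQ = -245, ΔI = 13000. Midpoints: Ī = 38,500, Q̄ = 885.5.
ε_I = (ΔQ/ΔI)(Ī/Q̄) = (-245/13000)(38500/885.5).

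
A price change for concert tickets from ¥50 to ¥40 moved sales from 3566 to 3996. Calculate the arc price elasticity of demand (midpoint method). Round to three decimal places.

-0.512

ΔQ = 3996 − 3566 = 430; ΔP = 40 − 50 = -10.
Midpoints: P̄ = 45.00, Q̄ = 3781.0.
ε = (ΔQ/ΔP)(P̄/Q̄) = (430/-10)(45.00/3781.0).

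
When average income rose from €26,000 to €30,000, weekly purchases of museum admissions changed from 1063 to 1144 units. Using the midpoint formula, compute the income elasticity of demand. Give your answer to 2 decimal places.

ΔQ = 81, ΔI = 4000. Midpoints: Ī = 28,000, Q̄ = 1103.5.
ε_I = (ΔQ/ΔI)(Ī/Q̄) = (81/4000)(28000/1103.5).

0.51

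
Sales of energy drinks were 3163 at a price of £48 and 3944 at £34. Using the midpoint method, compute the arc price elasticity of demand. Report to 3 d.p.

-0.644

ΔQ = 3944 − 3163 = 781; ΔP = 34 − 48 = -14.
Midpoints: P̄ = 41.00, Q̄ = 3553.5.
ε = (ΔQ/ΔP)(P̄/Q̄) = (781/-14)(41.00/3553.5).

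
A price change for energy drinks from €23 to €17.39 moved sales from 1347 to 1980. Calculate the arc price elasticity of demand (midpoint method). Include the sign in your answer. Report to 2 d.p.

ΔQ = 1980 − 1347 = 633; ΔP = 17.39 − 23 = -5.61.
Midpoints: P̄ = 20.20, Q̄ = 1663.5.
ε = (ΔQ/ΔP)(P̄/Q̄) = (633/-5.61)(20.20/1663.5).

-1.37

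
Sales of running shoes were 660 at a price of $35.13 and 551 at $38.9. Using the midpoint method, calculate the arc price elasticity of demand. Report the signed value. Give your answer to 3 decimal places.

ΔQ = 551 − 660 = -109; ΔP = 38.9 − 35.13 = 3.77.
Midpoints: P̄ = 37.02, Q̄ = 605.5.
ε = (ΔQ/ΔP)(P̄/Q̄) = (-109/3.77)(37.02/605.5).

-1.767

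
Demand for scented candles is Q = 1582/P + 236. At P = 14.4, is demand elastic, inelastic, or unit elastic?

Q = 345.861, dQ/dP = -7.629.
ε = (dQ/dP)(P/Q) ≈ -0.318.
|ε| = 0.32 < 1.

inelastic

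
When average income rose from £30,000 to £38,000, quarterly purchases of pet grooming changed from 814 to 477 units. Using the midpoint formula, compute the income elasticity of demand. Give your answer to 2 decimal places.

ΔQ = -337, ΔI = 8000. Midpoints: Ī = 34,000, Q̄ = 645.5.
ε_I = (ΔQ/ΔI)(Ī/Q̄) = (-337/8000)(34000/645.5).

-2.22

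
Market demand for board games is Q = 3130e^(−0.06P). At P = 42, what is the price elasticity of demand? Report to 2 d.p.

At P = 42, Q = 251.839.
dQ/dP = −0.06·3130e^(−0.06P) = −0.06Q = -15.110.
ε = (dQ/dP)(P/Q) = (-15.110)(42/251.839).

-2.52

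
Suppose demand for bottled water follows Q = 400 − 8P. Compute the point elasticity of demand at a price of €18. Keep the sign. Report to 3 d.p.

-0.563

At P = 18, Q = 256.
dQ/dP = −8.
ε = (dQ/dP)(P/Q) = (-8)(18/256).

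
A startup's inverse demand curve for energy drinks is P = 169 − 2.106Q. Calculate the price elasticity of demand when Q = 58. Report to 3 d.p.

-0.384

At Q = 58, P = 169 − 2.106(58) = 46.85.
dP/dQ = −2.106, so dQ/dP = 1/(−2.106) = -0.475.
ε = (dQ/dP)(P/Q) = (-0.475)(46.85/58).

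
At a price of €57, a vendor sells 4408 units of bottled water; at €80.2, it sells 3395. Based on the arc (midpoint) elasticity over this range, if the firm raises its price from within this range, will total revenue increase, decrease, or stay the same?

Arc ε = (-1013/23.2)(68.60/3901.5) ≈ -0.768.
|ε| = 0.77 < 1, so demand is inelastic. A price rise therefore raises total revenue.

increase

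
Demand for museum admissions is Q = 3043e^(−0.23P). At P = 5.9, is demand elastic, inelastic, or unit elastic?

Q = 783.365, dQ/dP = -180.174.
ε = (dQ/dP)(P/Q) ≈ -1.357.
|ε| = 1.36 > 1.

elastic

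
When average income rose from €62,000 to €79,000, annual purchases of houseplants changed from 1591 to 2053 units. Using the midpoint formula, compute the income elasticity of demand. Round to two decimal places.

1.05

ΔQ = 462, ΔI = 17000. Midpoints: Ī = 70,500, Q̄ = 1822.0.
ε_I = (ΔQ/ΔI)(Ī/Q̄) = (462/17000)(70500/1822.0).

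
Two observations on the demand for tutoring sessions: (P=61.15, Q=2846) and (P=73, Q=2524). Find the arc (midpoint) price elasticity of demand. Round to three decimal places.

-0.679

ΔQ = 2524 − 2846 = -322; ΔP = 73 − 61.15 = 11.85.
Midpoints: P̄ = 67.08, Q̄ = 2685.0.
ε = (ΔQ/ΔP)(P̄/Q̄) = (-322/11.85)(67.08/2685.0).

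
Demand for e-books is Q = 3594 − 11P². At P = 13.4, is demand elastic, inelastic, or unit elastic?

Q = 1618.840, dQ/dP = -294.800.
ε = (dQ/dP)(P/Q) ≈ -2.440.
|ε| = 2.44 > 1.

elastic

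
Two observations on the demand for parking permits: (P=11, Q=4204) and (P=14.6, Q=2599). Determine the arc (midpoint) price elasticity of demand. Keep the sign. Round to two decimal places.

-1.68

ΔQ = 2599 − 4204 = -1605; ΔP = 14.6 − 11 = 3.6.
Midpoints: P̄ = 12.80, Q̄ = 3401.5.
ε = (ΔQ/ΔP)(P̄/Q̄) = (-1605/3.6)(12.80/3401.5).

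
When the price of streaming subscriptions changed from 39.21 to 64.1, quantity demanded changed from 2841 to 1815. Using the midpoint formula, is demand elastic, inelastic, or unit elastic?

inelastic

Arc ε ≈ -0.915.
|ε| = 0.91 < 1.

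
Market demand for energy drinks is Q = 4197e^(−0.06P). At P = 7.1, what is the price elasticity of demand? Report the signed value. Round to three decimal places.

-0.426

At P = 7.1, Q = 2741.129.
dQ/dP = −0.06·4197e^(−0.06P) = −0.06Q = -164.468.
ε = (dQ/dP)(P/Q) = (-164.468)(7.1/2741.129).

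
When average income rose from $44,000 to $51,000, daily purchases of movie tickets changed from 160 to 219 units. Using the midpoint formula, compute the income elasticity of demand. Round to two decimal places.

2.11

ΔQ = 59, ΔI = 7000. Midpoints: Ī = 47,500, Q̄ = 189.5.
ε_I = (ΔQ/ΔI)(Ī/Q̄) = (59/7000)(47500/189.5).
ε_I > 0, so the good is normal.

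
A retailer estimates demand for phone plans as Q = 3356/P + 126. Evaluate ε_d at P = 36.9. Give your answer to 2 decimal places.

At P = 36.9, Q = 216.949.
dQ/dP = −3356/P² = -2.465.
ε = (dQ/dP)(P/Q) = (-2.465)(36.9/216.949).
|ε| < 1, so demand is inelastic at this price.

-0.42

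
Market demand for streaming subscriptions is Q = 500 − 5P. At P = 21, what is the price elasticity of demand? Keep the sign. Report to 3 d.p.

-0.266

At P = 21, Q = 395.
dQ/dP = −5.
ε = (dQ/dP)(P/Q) = (-5)(21/395).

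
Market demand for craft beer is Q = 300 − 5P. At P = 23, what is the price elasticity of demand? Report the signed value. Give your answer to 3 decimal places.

At P = 23, Q = 185.
dQ/dP = −5.
ε = (dQ/dP)(P/Q) = (-5)(23/185).

-0.622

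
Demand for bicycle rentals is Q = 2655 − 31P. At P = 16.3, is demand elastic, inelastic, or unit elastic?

inelastic

Q = 2149.700, dQ/dP = -31.
ε = (dQ/dP)(P/Q) ≈ -0.235.
|ε| = 0.24 < 1.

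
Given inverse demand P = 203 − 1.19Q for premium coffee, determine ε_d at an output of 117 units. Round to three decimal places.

At Q = 117, P = 203 − 1.19(117) = 63.77.
dP/dQ = −1.19, so dQ/dP = 1/(−1.19) = -0.840.
ε = (dQ/dP)(P/Q) = (-0.840)(63.77/117).

-0.458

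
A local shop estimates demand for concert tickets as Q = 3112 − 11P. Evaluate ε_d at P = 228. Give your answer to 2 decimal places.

At P = 228, Q = 604.
dQ/dP = −11.
ε = (dQ/dP)(P/Q) = (-11)(228/604).
|ε| > 1, so demand is elastic at this price.

-4.15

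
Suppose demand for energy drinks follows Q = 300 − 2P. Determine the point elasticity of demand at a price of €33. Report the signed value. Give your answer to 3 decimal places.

-0.282

At P = 33, Q = 234.
dQ/dP = −2.
ε = (dQ/dP)(P/Q) = (-2)(33/234).
|ε| < 1, so demand is inelastic at this price.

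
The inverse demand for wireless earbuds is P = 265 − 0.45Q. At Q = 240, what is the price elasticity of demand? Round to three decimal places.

At Q = 240, P = 265 − 0.45(240) = 157.00.
dP/dQ = −0.45, so dQ/dP = 1/(−0.45) = -2.222.
ε = (dQ/dP)(P/Q) = (-2.222)(157.00/240).

-1.454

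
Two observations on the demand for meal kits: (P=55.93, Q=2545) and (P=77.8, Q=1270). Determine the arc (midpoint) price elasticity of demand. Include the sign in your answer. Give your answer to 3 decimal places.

-2.044

ΔQ = 1270 − 2545 = -1275; ΔP = 77.8 − 55.93 = 21.87.
Midpoints: P̄ = 66.86, Q̄ = 1907.5.
ε = (ΔQ/ΔP)(P̄/Q̄) = (-1275/21.87)(66.86/1907.5).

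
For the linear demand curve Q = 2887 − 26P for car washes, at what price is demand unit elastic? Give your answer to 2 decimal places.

55.52

For linear demand Q = a − bP, ε = −bP/(a − bP). |ε| = 1 when bP = a − bP, i.e. P = a/(2b).
P = 2887/(2·26) = 2887/52 = 55.5192.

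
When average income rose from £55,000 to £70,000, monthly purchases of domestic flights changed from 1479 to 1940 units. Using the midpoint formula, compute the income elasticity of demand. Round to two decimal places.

1.12

ΔQ = 461, ΔI = 15000. Midpoints: Ī = 62,500, Q̄ = 1709.5.
ε_I = (ΔQ/ΔI)(Ī/Q̄) = (461/15000)(62500/1709.5).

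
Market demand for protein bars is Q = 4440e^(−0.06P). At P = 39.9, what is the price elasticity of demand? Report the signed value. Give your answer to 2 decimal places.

-2.39

At P = 39.9, Q = 405.212.
dQ/dP = −0.06·4440e^(−0.06P) = −0.06Q = -24.313.
ε = (dQ/dP)(P/Q) = (-24.313)(39.9/405.212).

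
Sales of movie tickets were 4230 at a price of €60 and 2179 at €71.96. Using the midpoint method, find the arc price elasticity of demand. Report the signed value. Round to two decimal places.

-3.53

ΔQ = 2179 − 4230 = -2051; ΔP = 71.96 − 60 = 11.96.
Midpoints: P̄ = 65.98, Q̄ = 3204.5.
ε = (ΔQ/ΔP)(P̄/Q̄) = (-2051/11.96)(65.98/3204.5).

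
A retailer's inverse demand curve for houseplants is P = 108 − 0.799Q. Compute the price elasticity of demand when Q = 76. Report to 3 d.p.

-0.779

At Q = 76, P = 108 − 0.799(76) = 47.28.
dP/dQ = −0.799, so dQ/dP = 1/(−0.799) = -1.252.
ε = (dQ/dP)(P/Q) = (-1.252)(47.28/76).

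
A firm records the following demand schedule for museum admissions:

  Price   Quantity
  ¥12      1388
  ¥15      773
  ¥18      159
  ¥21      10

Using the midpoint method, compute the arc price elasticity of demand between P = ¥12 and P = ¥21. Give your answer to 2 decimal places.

At P = 12, Q = 1388; at P = 21, Q = 10.
ΔQ = -1378, ΔP = 9. Midpoints: P̄ = 16.50, Q̄ = 699.0.
ε = (ΔQ/ΔP)(P̄/Q̄) = (-1378/9)(16.50/699.0).

-3.61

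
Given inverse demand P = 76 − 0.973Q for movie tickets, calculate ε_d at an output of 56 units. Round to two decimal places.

-0.39

At Q = 56, P = 76 − 0.973(56) = 21.51.
dP/dQ = −0.973, so dQ/dP = 1/(−0.973) = -1.028.
ε = (dQ/dP)(P/Q) = (-1.028)(21.51/56).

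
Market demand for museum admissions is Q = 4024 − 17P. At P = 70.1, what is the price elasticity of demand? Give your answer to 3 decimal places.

At P = 70.1, Q = 2832.300.
dQ/dP = −17.
ε = (dQ/dP)(P/Q) = (-17)(70.1/2832.300).

-0.421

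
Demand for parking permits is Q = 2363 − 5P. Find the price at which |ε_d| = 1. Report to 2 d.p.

For linear demand Q = a − bP, ε = −bP/(a − bP). |ε| = 1 when bP = a − bP, i.e. P = a/(2b).
P = 2363/(2·5) = 2363/10 = 236.3000.

236.30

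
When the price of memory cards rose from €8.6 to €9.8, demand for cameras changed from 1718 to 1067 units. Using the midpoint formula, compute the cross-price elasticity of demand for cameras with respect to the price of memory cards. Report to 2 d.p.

ΔQ_x = 1067 − 1718 = -651; ΔP_y = 9.8 − 8.6 = 1.2.
Midpoints: P̄_y = 9.20, Q̄_x = 1392.5.
ε_xy = (ΔQ_x/ΔP_y)(P̄_y/Q̄_x) = (-651/1.2)(9.20/1392.5).

-3.58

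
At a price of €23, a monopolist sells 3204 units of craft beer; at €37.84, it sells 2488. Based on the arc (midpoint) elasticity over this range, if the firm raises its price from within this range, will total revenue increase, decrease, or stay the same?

increase

Arc ε = (-716/14.84)(30.42/2846.0) ≈ -0.516.
|ε| = 0.52 < 1, so demand is inelastic. A price rise therefore raises total revenue.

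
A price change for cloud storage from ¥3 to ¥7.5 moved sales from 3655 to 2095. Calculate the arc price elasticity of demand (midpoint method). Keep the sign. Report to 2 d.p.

-0.63

ΔQ = 2095 − 3655 = -1560; ΔP = 7.5 − 3 = 4.5.
Midpoints: P̄ = 5.25, Q̄ = 2875.0.
ε = (ΔQ/ΔP)(P̄/Q̄) = (-1560/4.5)(5.25/2875.0).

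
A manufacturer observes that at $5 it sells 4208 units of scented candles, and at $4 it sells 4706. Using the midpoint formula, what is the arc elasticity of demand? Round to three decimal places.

ΔQ = 4706 − 4208 = 498; ΔP = 4 − 5 = -1.
Midpoints: P̄ = 4.50, Q̄ = 4457.0.
ε = (ΔQ/ΔP)(P̄/Q̄) = (498/-1)(4.50/4457.0).

-0.503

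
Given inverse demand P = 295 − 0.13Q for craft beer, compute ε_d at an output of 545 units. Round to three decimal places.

At Q = 545, P = 295 − 0.13(545) = 224.15.
dP/dQ = −0.13, so dQ/dP = 1/(−0.13) = -7.692.
ε = (dQ/dP)(P/Q) = (-7.692)(224.15/545).

-3.164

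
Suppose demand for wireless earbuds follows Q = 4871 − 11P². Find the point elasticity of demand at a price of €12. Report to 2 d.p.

-0.96

At P = 12, Q = 3287.
dQ/dP = −22P = -264.
ε = (dQ/dP)(P/Q) = (-264)(12/3287).
|ε| < 1, so demand is inelastic at this price.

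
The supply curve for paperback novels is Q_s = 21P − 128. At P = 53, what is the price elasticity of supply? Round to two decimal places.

1.13

At P = 53, Q_s = 985.
dQ_s/dP = 21.
ε_s = (dQ_s/dP)(P/Q_s) = (21)(53/985).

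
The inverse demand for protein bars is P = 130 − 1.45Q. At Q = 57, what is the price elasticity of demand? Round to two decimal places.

-0.57

At Q = 57, P = 130 − 1.45(57) = 47.35.
dP/dQ = −1.45, so dQ/dP = 1/(−1.45) = -0.690.
ε = (dQ/dP)(P/Q) = (-0.690)(47.35/57).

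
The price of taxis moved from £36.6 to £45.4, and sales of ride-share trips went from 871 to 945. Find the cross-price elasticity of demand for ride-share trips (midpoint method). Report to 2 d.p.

0.38

ΔQ_x = 945 − 871 = 74; ΔP_y = 45.4 − 36.6 = 8.8.
Midpoints: P̄_y = 41.00, Q̄_x = 908.0.
ε_xy = (ΔQ_x/ΔP_y)(P̄_y/Q̄_x) = (74/8.8)(41.00/908.0).
ε_xy > 0, so the goods are substitutes.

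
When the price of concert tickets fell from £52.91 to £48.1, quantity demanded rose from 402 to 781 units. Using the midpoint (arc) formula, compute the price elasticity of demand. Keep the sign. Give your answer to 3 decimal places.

-6.728

ΔQ = 781 − 402 = 379; ΔP = 48.1 − 52.91 = -4.81.
Midpoints: P̄ = 50.50, Q̄ = 591.5.
ε = (ΔQ/ΔP)(P̄/Q̄) = (379/-4.81)(50.50/591.5).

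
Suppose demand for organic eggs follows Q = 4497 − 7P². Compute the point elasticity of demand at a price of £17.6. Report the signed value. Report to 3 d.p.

At P = 17.6, Q = 2328.680.
dQ/dP = −14P = -246.400.
ε = (dQ/dP)(P/Q) = (-246.400)(17.6/2328.680).

-1.862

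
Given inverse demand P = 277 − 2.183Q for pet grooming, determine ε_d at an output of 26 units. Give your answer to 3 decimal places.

At Q = 26, P = 277 − 2.183(26) = 220.24.
dP/dQ = −2.183, so dQ/dP = 1/(−2.183) = -0.458.
ε = (dQ/dP)(P/Q) = (-0.458)(220.24/26).

-3.880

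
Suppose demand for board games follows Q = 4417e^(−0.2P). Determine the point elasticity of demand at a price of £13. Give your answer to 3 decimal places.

-2.600

At P = 13, Q = 328.066.
dQ/dP = −0.2·4417e^(−0.2P) = −0.2Q = -65.613.
ε = (dQ/dP)(P/Q) = (-65.613)(13/328.066).
|ε| > 1, so demand is elastic at this price.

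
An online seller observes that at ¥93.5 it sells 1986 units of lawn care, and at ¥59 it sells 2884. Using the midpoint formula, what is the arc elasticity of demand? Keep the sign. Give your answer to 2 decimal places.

ΔQ = 2884 − 1986 = 898; ΔP = 59 − 93.5 = -34.5.
Midpoints: P̄ = 76.25, Q̄ = 2435.0.
ε = (ΔQ/ΔP)(P̄/Q̄) = (898/-34.5)(76.25/2435.0).

-0.82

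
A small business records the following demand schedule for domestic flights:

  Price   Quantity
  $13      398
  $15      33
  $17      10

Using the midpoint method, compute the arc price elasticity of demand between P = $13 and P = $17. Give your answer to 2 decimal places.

-7.13

At P = 13, Q = 398; at P = 17, Q = 10.
ΔQ = -388, ΔP = 4. Midpoints: P̄ = 15.00, Q̄ = 204.0.
ε = (ΔQ/ΔP)(P̄/Q̄) = (-388/4)(15.00/204.0).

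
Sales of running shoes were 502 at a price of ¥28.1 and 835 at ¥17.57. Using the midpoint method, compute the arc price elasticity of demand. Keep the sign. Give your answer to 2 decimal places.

-1.08

ΔQ = 835 − 502 = 333; ΔP = 17.57 − 28.1 = -10.53.
Midpoints: P̄ = 22.84, Q̄ = 668.5.
ε = (ΔQ/ΔP)(P̄/Q̄) = (333/-10.53)(22.84/668.5).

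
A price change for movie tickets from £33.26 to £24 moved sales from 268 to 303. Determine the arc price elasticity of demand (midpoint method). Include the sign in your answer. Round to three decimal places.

ΔQ = 303 − 268 = 35; ΔP = 24 − 33.26 = -9.26.
Midpoints: P̄ = 28.63, Q̄ = 285.5.
ε = (ΔQ/ΔP)(P̄/Q̄) = (35/-9.26)(28.63/285.5).

-0.379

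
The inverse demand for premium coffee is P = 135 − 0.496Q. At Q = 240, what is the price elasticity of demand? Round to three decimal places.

-0.134

At Q = 240, P = 135 − 0.496(240) = 15.96.
dP/dQ = −0.496, so dQ/dP = 1/(−0.496) = -2.016.
ε = (dQ/dP)(P/Q) = (-2.016)(15.96/240).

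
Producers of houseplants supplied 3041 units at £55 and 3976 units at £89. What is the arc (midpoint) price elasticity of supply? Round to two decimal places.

0.56

ΔQ = 3976 − 3041 = 935; ΔP = 89 − 55 = 34.
Midpoints: P̄ = 72.00, Q̄ = 3508.5.
ε_s = (ΔQ/ΔP)(P̄/Q̄) = (935/34)(72.00/3508.5).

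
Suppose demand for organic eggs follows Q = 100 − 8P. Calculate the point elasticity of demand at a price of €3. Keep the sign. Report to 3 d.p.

At P = 3, Q = 76.
dQ/dP = −8.
ε = (dQ/dP)(P/Q) = (-8)(3/76).
|ε| < 1, so demand is inelastic at this price.

-0.316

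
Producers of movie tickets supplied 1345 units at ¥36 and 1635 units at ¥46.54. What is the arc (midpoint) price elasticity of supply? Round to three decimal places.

ΔQ = 1635 − 1345 = 290; ΔP = 46.54 − 36 = 10.54.
Midpoints: P̄ = 41.27, Q̄ = 1490.0.
ε_s = (ΔQ/ΔP)(P̄/Q̄) = (290/10.54)(41.27/1490.0).

0.762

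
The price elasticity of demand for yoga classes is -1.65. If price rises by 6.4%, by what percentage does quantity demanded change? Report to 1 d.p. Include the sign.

%ΔQ ≈ ε × %ΔP = (-1.65)(6.4%) = -10.56%.

-10.6%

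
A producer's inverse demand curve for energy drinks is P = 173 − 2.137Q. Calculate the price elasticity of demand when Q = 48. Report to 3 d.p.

At Q = 48, P = 173 − 2.137(48) = 70.42.
dP/dQ = −2.137, so dQ/dP = 1/(−2.137) = -0.468.
ε = (dQ/dP)(P/Q) = (-0.468)(70.42/48).

-0.687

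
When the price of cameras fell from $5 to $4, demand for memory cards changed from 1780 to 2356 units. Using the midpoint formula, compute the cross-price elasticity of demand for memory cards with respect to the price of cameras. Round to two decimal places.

ΔQ_x = 2356 − 1780 = 576; ΔP_y = 4 − 5 = -1.
Midpoints: P̄_y = 4.50, Q̄_x = 2068.0.
ε_xy = (ΔQ_x/ΔP_y)(P̄_y/Q̄_x) = (576/-1)(4.50/2068.0).

-1.25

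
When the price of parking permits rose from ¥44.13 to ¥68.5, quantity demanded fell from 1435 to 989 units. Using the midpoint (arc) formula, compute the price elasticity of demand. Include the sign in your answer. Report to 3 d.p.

ΔQ = 989 − 1435 = -446; ΔP = 68.5 − 44.13 = 24.37.
Midpoints: P̄ = 56.31, Q̄ = 1212.0.
ε = (ΔQ/ΔP)(P̄/Q̄) = (-446/24.37)(56.31/1212.0).

-0.850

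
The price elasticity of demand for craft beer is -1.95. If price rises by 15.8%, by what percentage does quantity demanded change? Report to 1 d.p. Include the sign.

%ΔQ ≈ ε × %ΔP = (-1.95)(15.8%) = -30.81%.

-30.8%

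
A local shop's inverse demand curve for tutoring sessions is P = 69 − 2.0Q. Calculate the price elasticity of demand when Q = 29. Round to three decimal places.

At Q = 29, P = 69 − 2.0(29) = 11.00.
dP/dQ = −2.0, so dQ/dP = 1/(−2.0) = -0.500.
ε = (dQ/dP)(P/Q) = (-0.500)(11.00/29).

-0.190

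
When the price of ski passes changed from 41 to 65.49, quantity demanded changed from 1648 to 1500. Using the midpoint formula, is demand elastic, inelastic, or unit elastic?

inelastic

Arc ε ≈ -0.204.
|ε| = 0.20 < 1.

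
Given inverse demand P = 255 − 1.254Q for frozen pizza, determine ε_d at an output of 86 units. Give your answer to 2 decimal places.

At Q = 86, P = 255 − 1.254(86) = 147.16.
dP/dQ = −1.254, so dQ/dP = 1/(−1.254) = -0.797.
ε = (dQ/dP)(P/Q) = (-0.797)(147.16/86).

-1.36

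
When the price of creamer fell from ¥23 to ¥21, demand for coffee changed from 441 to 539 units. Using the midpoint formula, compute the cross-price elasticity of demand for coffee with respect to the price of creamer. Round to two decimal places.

ΔQ_x = 539 − 441 = 98; ΔP_y = 21 − 23 = -2.
Midpoints: P̄_y = 22.00, Q̄_x = 490.0.
ε_xy = (ΔQ_x/ΔP_y)(P̄_y/Q̄_x) = (98/-2)(22.00/490.0).

-2.20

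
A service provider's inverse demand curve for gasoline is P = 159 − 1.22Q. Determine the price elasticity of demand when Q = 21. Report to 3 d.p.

At Q = 21, P = 159 − 1.22(21) = 133.38.
dP/dQ = −1.22, so dQ/dP = 1/(−1.22) = -0.820.
ε = (dQ/dP)(P/Q) = (-0.820)(133.38/21).

-5.206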